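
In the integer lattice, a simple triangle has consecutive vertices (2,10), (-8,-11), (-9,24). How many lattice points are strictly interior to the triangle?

By the shoelace formula, twice the signed area is |(2·(-11) − (-8)·10) + ((-8)·24 − (-9)·(-11)) + ((-9)·10 − 2·24)| = 371, so the area is 185.5.
Along each edge there are gcd(|Δx|,|Δy|)+1 lattice points, so counting each shared vertex once the boundary has gcd(10,21) + gcd(1,35) + gcd(11,14) = 1+1+1 = 3.
Pick's theorem gives I = A − B/2 + 1 = 185.5 − 3/2 + 1 = 185.

185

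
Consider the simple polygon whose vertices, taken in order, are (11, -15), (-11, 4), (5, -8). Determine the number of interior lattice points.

By the shoelace formula, twice the signed area is |(11·4 − (-11)·(-15)) + ((-11)·(-8) − 5·4) + (5·(-15) − 11·(-8))| = 40, so the area is 20.
Summing gcd(|Δx|,|Δy|) over the edges gives the boundary count: gcd(22,19) + gcd(16,12) + gcd(6,7) = 1+4+1 = 6.
By Pick's theorem A = I + B/2 − 1, so I = 20 − 6/2 + 1 = 18.

18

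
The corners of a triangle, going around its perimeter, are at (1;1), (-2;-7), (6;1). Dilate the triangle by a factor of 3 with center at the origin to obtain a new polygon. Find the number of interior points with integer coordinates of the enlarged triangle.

160

The shoelace formula gives twice the area as |(1·(-7) − (-2)·1) + ((-2)·1 − 6·(-7)) + (6·1 − 1·1)| = 40, so the area is 20.
Summing gcd(|Δx|,|Δy|) over the edges gives the boundary count: gcd(3,8) + gcd(8,8) + gcd(5,0) = 1+8+5 = 14.
Scaling by 3 multiplies the area by 3² = 9 (so the new area is 180) and multiplies the boundary lattice-point count by 3, giving 42.
By Pick's theorem, the interior count of the dilated polygon is 180 − 42/2 + 1 = 160.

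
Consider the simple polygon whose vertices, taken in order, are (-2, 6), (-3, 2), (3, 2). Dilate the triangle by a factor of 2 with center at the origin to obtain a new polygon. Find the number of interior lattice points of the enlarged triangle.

By the shoelace formula, twice the signed area is |[(-2)·2 − (-3)·6] + [(-3)·2 − 3·2] + [3·6 − (-2)·2]| = 24, so the area is 12.
Along each edge there are gcd(|Δx|,|Δy|)+1 lattice points, so counting each shared vertex once the boundary has gcd(1,4) + gcd(6,0) + gcd(5,4) = 1+6+1 = 8.
Scaling by 2 multiplies the area by 2² = 4 (so the new area is 48) and multiplies the boundary lattice-point count by 2, giving 16.
By Pick's theorem, the interior count of the dilated polygon is 48 − 16/2 + 1 = 41.

41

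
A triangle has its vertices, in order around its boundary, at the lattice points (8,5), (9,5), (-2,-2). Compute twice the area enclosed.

The shoelace formula gives twice the area as |(8·5 − 9·5) + (9·(-2) − (-2)·5) + ((-2)·5 − 8·(-2))| = 7, so the area is 3.5.

7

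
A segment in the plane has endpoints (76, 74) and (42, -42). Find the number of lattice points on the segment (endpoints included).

3

The number of lattice points on a segment between lattice points is gcd(|Δx|,|Δy|) + 1 = gcd(34,116) + 1 = 2 + 1 = 3.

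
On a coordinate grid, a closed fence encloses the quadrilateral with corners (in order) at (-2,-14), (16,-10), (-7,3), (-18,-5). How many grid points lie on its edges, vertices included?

5

Along each edge there are gcd(|Δx|,|Δy|)+1 lattice points, so counting each shared vertex once the boundary has gcd(18,4) + gcd(23,13) + gcd(11,8) + gcd(16,9) = 2+1+1+1 = 5.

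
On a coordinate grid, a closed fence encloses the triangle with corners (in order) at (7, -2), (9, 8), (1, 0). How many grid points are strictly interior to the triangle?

27

By the shoelace formula, twice the signed area is |(7·8 − 9·(-2)) + (9·0 − 1·8) + (1·(-2) − 7·0)| = 64, so the area is 32.
Along each edge there are gcd(|Δx|,|Δy|)+1 lattice points, so counting each shared vertex once the boundary has gcd(2,10) + gcd(8,8) + gcd(6,2) = 2+8+2 = 12.
Pick's theorem gives I = A − B/2 + 1 = 32 − 12/2 + 1 = 27.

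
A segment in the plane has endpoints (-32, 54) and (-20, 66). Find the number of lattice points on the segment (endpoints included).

The number of lattice points on a segment between lattice points is gcd(|Δx|,|Δy|) + 1 = gcd(12,12) + 1 = 12 + 1 = 13.

13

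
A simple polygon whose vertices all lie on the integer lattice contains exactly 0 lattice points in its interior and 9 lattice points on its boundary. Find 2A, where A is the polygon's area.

By Pick's theorem, A = I + B/2 − 1 = 0 + 9/2 − 1 = 7/2.
Hence 2A = 7.

7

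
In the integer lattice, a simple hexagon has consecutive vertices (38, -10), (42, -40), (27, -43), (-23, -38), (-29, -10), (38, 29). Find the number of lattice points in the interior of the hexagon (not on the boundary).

By the shoelace formula, twice the signed area is |[38·(-40) − 42·(-10)] + [42·(-43) − 27·(-40)] + [27·(-38) − (-23)·(-43)] + [(-23)·(-10) − (-29)·(-38)] + [(-29)·29 − 38·(-10)] + [38·(-10) − 38·29]| = 6656, so the area is 3328.
Along each edge there are gcd(|Δx|,|Δy|)+1 lattice points, so counting each shared vertex once the boundary has gcd(4,30) + gcd(15,3) + gcd(50,5) + gcd(6,28) + gcd(67,39) + gcd(0,39) = 2+3+5+2+1+39 = 52.
By Pick's theorem A = I + B/2 − 1, so I = 3328 − 52/2 + 1 = 3303.

3303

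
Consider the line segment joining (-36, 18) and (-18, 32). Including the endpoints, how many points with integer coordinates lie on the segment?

3

The number of lattice points on a segment between lattice points is gcd(|Δx|,|Δy|) + 1 = gcd(18,14) + 1 = 2 + 1 = 3.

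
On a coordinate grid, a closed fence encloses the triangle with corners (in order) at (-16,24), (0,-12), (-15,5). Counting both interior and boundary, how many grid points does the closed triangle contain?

138

Using the shoelace formula, 2A = |((-16)·(-12) − 0·24) + (0·5 − (-15)·(-12)) + ((-15)·24 − (-16)·5)| = 268, so the area is 134.
The number of boundary lattice points is Σ gcd(|Δx|,|Δy|) = gcd(16,36) + gcd(15,17) + gcd(1,19) = 4+1+1 = 6.
Pick's theorem gives I = A − B/2 + 1 = 134 − 6/2 + 1 = 132, so the closed region contains I + B = 132 + 6 = 138 lattice points.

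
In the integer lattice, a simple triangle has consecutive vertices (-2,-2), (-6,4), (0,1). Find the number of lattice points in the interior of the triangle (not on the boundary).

10

Using the shoelace formula, 2A = |((-2)·4 − (-6)·(-2)) + ((-6)·1 − 0·4) + (0·(-2) − (-2)·1)| = 24, so the area is 12.
The number of boundary lattice points is Σ gcd(|Δx|,|Δy|) = gcd(4,6) + gcd(6,3) + gcd(2,3) = 2+3+1 = 6.
Pick's theorem gives I = A − B/2 + 1 = 12 − 6/2 + 1 = 10.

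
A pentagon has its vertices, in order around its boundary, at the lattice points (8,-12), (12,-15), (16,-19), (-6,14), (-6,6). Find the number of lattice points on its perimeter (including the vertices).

Summing gcd(|Δx|,|Δy|) over the edges gives the boundary count: gcd(4,3) + gcd(4,4) + gcd(22,33) + gcd(0,8) + gcd(14,18) = 1+4+11+8+2 = 26.

26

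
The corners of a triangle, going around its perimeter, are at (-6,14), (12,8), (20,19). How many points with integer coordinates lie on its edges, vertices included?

Along each edge there are gcd(|Δx|,|Δy|)+1 lattice points, so counting each shared vertex once the boundary has gcd(18,6) + gcd(8,11) + gcd(26,5) = 6+1+1 = 8.

8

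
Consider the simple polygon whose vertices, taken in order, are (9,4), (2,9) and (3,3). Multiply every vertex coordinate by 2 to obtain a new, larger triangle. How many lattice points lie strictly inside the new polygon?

Using the shoelace formula, 2A = |[9·9 − 2·4] + [2·3 − 3·9] + [3·4 − 9·3]| = 37, so the area is 37/2.
Summing gcd(|Δx|,|Δy|) over the edges gives the boundary count: gcd(7,5) + gcd(1,6) + gcd(6,1) = 1+1+1 = 3.
Scaling by 2 multiplies the area by 2² = 4 (so the new area is 74) and multiplies the boundary lattice-point count by 2, giving 6.
By Pick's theorem, the interior count of the dilated polygon is 74 − 6/2 + 1 = 72.

72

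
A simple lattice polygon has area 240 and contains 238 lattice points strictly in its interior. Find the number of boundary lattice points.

6

Pick's theorem gives A = I + B/2 − 1, so B = 2(A − I + 1) = 2(240 − 238 + 1) = 6.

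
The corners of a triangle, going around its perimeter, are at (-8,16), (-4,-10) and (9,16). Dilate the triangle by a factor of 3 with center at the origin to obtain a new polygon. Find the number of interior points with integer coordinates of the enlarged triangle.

1942

Using the shoelace formula, 2A = |((-8)·(-10) − (-4)·16) + ((-4)·16 − 9·(-10)) + (9·16 − (-8)·16)| = 442, so the area is 221.
The number of boundary lattice points is Σ gcd(|Δx|,|Δy|) = gcd(4,26) + gcd(13,26) + gcd(17,0) = 2+13+17 = 32.
Scaling by 3 multiplies the area by 3² = 9 (so the new area is 1989) and multiplies the boundary lattice-point count by 3, giving 96.
By Pick's theorem, the interior count of the dilated polygon is 1989 − 96/2 + 1 = 1942.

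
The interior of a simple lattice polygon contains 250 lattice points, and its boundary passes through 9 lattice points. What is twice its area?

507

By Pick's theorem, A = I + B/2 − 1 = 250 + 9/2 − 1 = 507/2.
Hence 2A = 507.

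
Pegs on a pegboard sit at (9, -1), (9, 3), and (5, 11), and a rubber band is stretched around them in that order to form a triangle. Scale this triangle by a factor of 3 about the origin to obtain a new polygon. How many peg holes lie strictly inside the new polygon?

Using the shoelace formula, 2A = |[9·3 − 9·(-1)] + [9·11 − 5·3] + [5·(-1) − 9·11]| = 16, so the area is 8.
The number of boundary lattice points is Σ gcd(|Δx|,|Δy|) = gcd(0,4) + gcd(4,8) + gcd(4,12) = 4+4+4 = 12.
Scaling by 3 multiplies the area by 3² = 9 (so the new area is 72) and multiplies the boundary lattice-point count by 3, giving 36.
By Pick's theorem, the interior count of the dilated polygon is 72 − 36/2 + 1 = 55.

55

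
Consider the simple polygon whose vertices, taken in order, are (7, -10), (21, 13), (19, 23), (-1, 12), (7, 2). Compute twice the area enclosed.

The shoelace formula gives twice the area as |(7·13 − 21·(-10)) + (21·23 − 19·13) + (19·12 − (-1)·23) + ((-1)·2 − 7·12) + (7·(-10) − 7·2)| = 618, so the area is 309.

618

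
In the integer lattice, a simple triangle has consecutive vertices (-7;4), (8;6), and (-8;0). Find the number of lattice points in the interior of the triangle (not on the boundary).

By the shoelace formula, twice the signed area is |((-7)·6 − 8·4) + (8·0 − (-8)·6) + ((-8)·4 − (-7)·0)| = 58, so the area is 29.
Summing gcd(|Δx|,|Δy|) over the edges gives the boundary count: gcd(15,2) + gcd(16,6) + gcd(1,4) = 1+2+1 = 4.
Pick's theorem gives I = A − B/2 + 1 = 29 − 4/2 + 1 = 28.

28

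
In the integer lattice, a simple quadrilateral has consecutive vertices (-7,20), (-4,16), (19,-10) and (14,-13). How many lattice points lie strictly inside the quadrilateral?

By the shoelace formula, twice the signed area is |[(-7)·16 − (-4)·20] + [(-4)·(-10) − 19·16] + [19·(-13) − 14·(-10)] + [14·20 − (-7)·(-13)]| = 214, so the area is 107.
Along each edge there are gcd(|Δx|,|Δy|)+1 lattice points, so counting each shared vertex once the boundary has gcd(3,4) + gcd(23,26) + gcd(5,3) + gcd(21,33) = 1+1+1+3 = 6.
By Pick's theorem A = I + B/2 − 1, so I = 107 − 6/2 + 1 = 105.

105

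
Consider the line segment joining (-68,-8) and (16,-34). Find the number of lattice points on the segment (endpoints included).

3

The number of lattice points on a segment between lattice points is gcd(|Δx|,|Δy|) + 1 = gcd(84,26) + 1 = 2 + 1 = 3.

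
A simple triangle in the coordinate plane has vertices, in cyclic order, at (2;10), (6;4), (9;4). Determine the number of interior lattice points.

Using the shoelace formula, 2A = |(2·4 − 6·10) + (6·4 − 9·4) + (9·10 − 2·4)| = 18, so the area is 9.
Along each edge there are gcd(|Δx|,|Δy|)+1 lattice points, so counting each shared vertex once the boundary has gcd(4,6) + gcd(3,0) + gcd(7,6) = 2+3+1 = 6.
By Pick's theorem A = I + B/2 − 1, so I = 9 − 6/2 + 1 = 7.

7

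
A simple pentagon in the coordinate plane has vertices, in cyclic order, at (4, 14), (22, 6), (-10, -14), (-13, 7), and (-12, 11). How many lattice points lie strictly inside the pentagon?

By the shoelace formula, twice the signed area is |(4·6 − 22·14) + (22·(-14) − (-10)·6) + ((-10)·7 − (-13)·(-14)) + ((-13)·11 − (-12)·7) + ((-12)·14 − 4·11)| = 1055, so the area is 1055/2.
Summing gcd(|Δx|,|Δy|) over the edges gives the boundary count: gcd(18,8) + gcd(32,20) + gcd(3,21) + gcd(1,4) + gcd(16,3) = 2+4+3+1+1 = 11.
Pick's theorem gives I = A − B/2 + 1 = 1055/2 − 11/2 + 1 = 523.

523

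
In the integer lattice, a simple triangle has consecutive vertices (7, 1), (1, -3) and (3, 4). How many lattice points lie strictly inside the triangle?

By the shoelace formula, twice the signed area is |[7·(-3) − 1·1] + [1·4 − 3·(-3)] + [3·1 − 7·4]| = 34, so the area is 17.
Along each edge there are gcd(|Δx|,|Δy|)+1 lattice points, so counting each shared vertex once the boundary has gcd(6,4) + gcd(2,7) + gcd(4,3) = 2+1+1 = 4.
By Pick's theorem A = I + B/2 − 1, so I = 17 − 4/2 + 1 = 16.

16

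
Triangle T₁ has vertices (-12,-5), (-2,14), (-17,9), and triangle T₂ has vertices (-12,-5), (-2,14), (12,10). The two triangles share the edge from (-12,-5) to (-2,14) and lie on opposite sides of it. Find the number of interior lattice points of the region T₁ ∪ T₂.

266

The union is the simple quadrilateral with vertices (-12,-5), (-17,9), (-2,14), (12,10) in order.
The shoelace formula gives twice the area as |[(-12)·9 − (-17)·(-5)] + [(-17)·14 − (-2)·9] + [(-2)·10 − 12·14] + [12·(-5) − (-12)·10]| = 541, so the area is 541/2.
The number of boundary lattice points is Σ gcd(|Δx|,|Δy|) = gcd(5,14) + gcd(15,5) + gcd(14,4) + gcd(24,15) = 1+5+2+3 = 11.
By Pick's theorem I = A − B/2 + 1 = 541/2 − 11/2 + 1 = 266.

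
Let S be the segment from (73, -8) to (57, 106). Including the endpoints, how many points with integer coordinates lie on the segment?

3

The number of lattice points on a segment between lattice points is gcd(|Δx|,|Δy|) + 1 = gcd(16,114) + 1 = 2 + 1 = 3.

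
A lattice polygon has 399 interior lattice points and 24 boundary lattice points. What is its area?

By Pick's theorem, A = I + B/2 − 1 = 399 + 24/2 − 1 = 410.

410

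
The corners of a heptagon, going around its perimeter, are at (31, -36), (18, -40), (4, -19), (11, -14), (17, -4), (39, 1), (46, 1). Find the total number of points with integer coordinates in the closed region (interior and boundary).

985

The shoelace formula gives twice the area as |(31·(-40) − 18·(-36)) + (18·(-19) − 4·(-40)) + (4·(-14) − 11·(-19)) + (11·(-4) − 17·(-14)) + (17·1 − 39·(-4)) + (39·1 − 46·1) + (46·(-36) − 31·1)| = 1948, so the area is 974.
Along each edge there are gcd(|Δx|,|Δy|)+1 lattice points, so counting each shared vertex once the boundary has gcd(13,4) + gcd(14,21) + gcd(7,5) + gcd(6,10) + gcd(22,5) + gcd(7,0) + gcd(15,37) = 1+7+1+2+1+7+1 = 20.
Pick's theorem gives I = A − B/2 + 1 = 974 − 20/2 + 1 = 965, so the closed region contains I + B = 965 + 20 = 985 lattice points.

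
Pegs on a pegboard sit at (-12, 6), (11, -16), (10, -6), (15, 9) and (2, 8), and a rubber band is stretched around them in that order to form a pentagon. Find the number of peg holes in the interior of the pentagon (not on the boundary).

Using the shoelace formula, 2A = |((-12)·(-16) − 11·6) + (11·(-6) − 10·(-16)) + (10·9 − 15·(-6)) + (15·8 − 2·9) + (2·6 − (-12)·8)| = 610, so the area is 305.
Summing gcd(|Δx|,|Δy|) over the edges gives the boundary count: gcd(23,22) + gcd(1,10) + gcd(5,15) + gcd(13,1) + gcd(14,2) = 1+1+5+1+2 = 10.
By Pick's theorem A = I + B/2 − 1, so I = 305 − 10/2 + 1 = 301.

301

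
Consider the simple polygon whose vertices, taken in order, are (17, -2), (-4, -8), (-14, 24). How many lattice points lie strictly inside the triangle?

The shoelace formula gives twice the area as |(17·(-8) − (-4)·(-2)) + ((-4)·24 − (-14)·(-8)) + ((-14)·(-2) − 17·24)| = 732, so the area is 366.
Summing gcd(|Δx|,|Δy|) over the edges gives the boundary count: gcd(21,6) + gcd(10,32) + gcd(31,26) = 3+2+1 = 6.
By Pick's theorem A = I + B/2 − 1, so I = 366 − 6/2 + 1 = 364.

364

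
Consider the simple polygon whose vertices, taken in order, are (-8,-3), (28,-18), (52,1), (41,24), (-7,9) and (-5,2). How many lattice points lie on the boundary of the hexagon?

10

The number of boundary lattice points is Σ gcd(|Δx|,|Δy|) = gcd(36,15) + gcd(24,19) + gcd(11,23) + gcd(48,15) + gcd(2,7) + gcd(3,5) = 3+1+1+3+1+1 = 10.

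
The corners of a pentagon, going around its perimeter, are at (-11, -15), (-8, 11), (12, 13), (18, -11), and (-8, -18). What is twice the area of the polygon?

The shoelace formula gives twice the area as |[(-11)·11 − (-8)·(-15)] + [(-8)·13 − 12·11] + [12·(-11) − 18·13] + [18·(-18) − (-8)·(-11)] + [(-8)·(-15) − (-11)·(-18)]| = 1333, so the area is 666.5.

1333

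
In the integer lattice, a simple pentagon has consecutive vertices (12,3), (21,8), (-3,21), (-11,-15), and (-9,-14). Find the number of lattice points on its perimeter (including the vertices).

8

Summing gcd(|Δx|,|Δy|) over the edges gives the boundary count: gcd(9,5) + gcd(24,13) + gcd(8,36) + gcd(2,1) + gcd(21,17) = 1+1+4+1+1 = 8.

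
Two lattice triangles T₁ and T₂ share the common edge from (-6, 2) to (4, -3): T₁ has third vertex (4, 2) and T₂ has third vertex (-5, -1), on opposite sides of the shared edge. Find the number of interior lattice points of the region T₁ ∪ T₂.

The union is the simple quadrilateral with vertices (-6, 2), (4, 2), (4, -3), (-5, -1) in order.
The shoelace formula gives twice the area as |((-6)·2 − 4·2) + (4·(-3) − 4·2) + (4·(-1) − (-5)·(-3)) + ((-5)·2 − (-6)·(-1))| = 75, so the area is 75/2.
The number of boundary lattice points is Σ gcd(|Δx|,|Δy|) = gcd(10,0) + gcd(0,5) + gcd(9,2) + gcd(1,3) = 10+5+1+1 = 17.
By Pick's theorem I = A − B/2 + 1 = 75/2 − 17/2 + 1 = 30.

30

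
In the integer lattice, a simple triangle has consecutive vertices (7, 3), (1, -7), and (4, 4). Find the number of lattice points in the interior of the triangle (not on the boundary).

17

The shoelace formula gives twice the area as |(7·(-7) − 1·3) + (1·4 − 4·(-7)) + (4·3 − 7·4)| = 36, so the area is 18.
Summing gcd(|Δx|,|Δy|) over the edges gives the boundary count: gcd(6,10) + gcd(3,11) + gcd(3,1) = 2+1+1 = 4.
By Pick's theorem A = I + B/2 − 1, so I = 18 − 4/2 + 1 = 17.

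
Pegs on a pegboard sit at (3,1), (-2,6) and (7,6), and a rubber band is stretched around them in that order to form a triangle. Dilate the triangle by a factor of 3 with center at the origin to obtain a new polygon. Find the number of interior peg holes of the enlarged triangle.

181

Using the shoelace formula, 2A = |(3·6 − (-2)·1) + ((-2)·6 − 7·6) + (7·1 − 3·6)| = 45, so the area is 22.5.
The number of boundary lattice points is Σ gcd(|Δx|,|Δy|) = gcd(5,5) + gcd(9,0) + gcd(4,5) = 5+9+1 = 15.
Scaling by 3 multiplies the area by 3² = 9 (so the new area is 405/2) and multiplies the boundary lattice-point count by 3, giving 45.
By Pick's theorem, the interior count of the dilated polygon is 405/2 − 45/2 + 1 = 181.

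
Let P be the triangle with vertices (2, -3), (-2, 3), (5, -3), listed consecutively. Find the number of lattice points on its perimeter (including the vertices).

The number of boundary lattice points is Σ gcd(|Δx|,|Δy|) = gcd(4,6) + gcd(7,6) + gcd(3,0) = 2+1+3 = 6.

6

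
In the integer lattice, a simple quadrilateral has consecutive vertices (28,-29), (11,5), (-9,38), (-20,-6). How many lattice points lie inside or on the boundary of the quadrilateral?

1258

Using the shoelace formula, 2A = |(28·5 − 11·(-29)) + (11·38 − (-9)·5) + ((-9)·(-6) − (-20)·38) + ((-20)·(-29) − 28·(-6))| = 2484, so the area is 1242.
Along each edge there are gcd(|Δx|,|Δy|)+1 lattice points, so counting each shared vertex once the boundary has gcd(17,34) + gcd(20,33) + gcd(11,44) + gcd(48,23) = 17+1+11+1 = 30.
Pick's theorem gives I = A − B/2 + 1 = 1242 − 30/2 + 1 = 1228, so the closed region contains I + B = 1228 + 30 = 1258 lattice points.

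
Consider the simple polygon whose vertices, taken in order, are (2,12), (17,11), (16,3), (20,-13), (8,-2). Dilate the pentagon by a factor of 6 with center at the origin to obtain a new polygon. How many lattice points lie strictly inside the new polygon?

7372

Using the shoelace formula, 2A = |(2·11 − 17·12) + (17·3 − 16·11) + (16·(-13) − 20·3) + (20·(-2) − 8·(-13)) + (8·12 − 2·(-2))| = 411, so the area is 205.5.
Along each edge there are gcd(|Δx|,|Δy|)+1 lattice points, so counting each shared vertex once the boundary has gcd(15,1) + gcd(1,8) + gcd(4,16) + gcd(12,11) + gcd(6,14) = 1+1+4+1+2 = 9.
Scaling by 6 multiplies the area by 6² = 36 (so the new area is 7398) and multiplies the boundary lattice-point count by 6, giving 54.
By Pick's theorem, the interior count of the dilated polygon is 7398 − 54/2 + 1 = 7372.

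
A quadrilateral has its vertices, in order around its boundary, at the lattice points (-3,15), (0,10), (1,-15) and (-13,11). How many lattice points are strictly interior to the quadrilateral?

191

The shoelace formula gives twice the area as |((-3)·10 − 0·15) + (0·(-15) − 1·10) + (1·11 − (-13)·(-15)) + ((-13)·15 − (-3)·11)| = 386, so the area is 193.
Along each edge there are gcd(|Δx|,|Δy|)+1 lattice points, so counting each shared vertex once the boundary has gcd(3,5) + gcd(1,25) + gcd(14,26) + gcd(10,4) = 1+1+2+2 = 6.
Pick's theorem gives I = A − B/2 + 1 = 193 − 6/2 + 1 = 191.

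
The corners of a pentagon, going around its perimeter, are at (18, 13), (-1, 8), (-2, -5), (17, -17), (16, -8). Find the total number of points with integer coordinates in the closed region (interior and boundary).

396

By the shoelace formula, twice the signed area is |[18·8 − (-1)·13] + [(-1)·(-5) − (-2)·8] + [(-2)·(-17) − 17·(-5)] + [17·(-8) − 16·(-17)] + [16·13 − 18·(-8)]| = 785, so the area is 392.5.
Summing gcd(|Δx|,|Δy|) over the edges gives the boundary count: gcd(19,5) + gcd(1,13) + gcd(19,12) + gcd(1,9) + gcd(2,21) = 1+1+1+1+1 = 5.
Pick's theorem gives I = A − B/2 + 1 = 392.5 − 5/2 + 1 = 391, so the closed region contains I + B = 391 + 5 = 396 lattice points.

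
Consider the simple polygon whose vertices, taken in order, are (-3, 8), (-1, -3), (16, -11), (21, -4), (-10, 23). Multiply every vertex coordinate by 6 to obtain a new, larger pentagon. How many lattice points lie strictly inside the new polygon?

12136

Using the shoelace formula, 2A = |((-3)·(-3) − (-1)·8) + ((-1)·(-11) − 16·(-3)) + (16·(-4) − 21·(-11)) + (21·23 − (-10)·(-4)) + ((-10)·8 − (-3)·23)| = 675, so the area is 337.5.
Summing gcd(|Δx|,|Δy|) over the edges gives the boundary count: gcd(2,11) + gcd(17,8) + gcd(5,7) + gcd(31,27) + gcd(7,15) = 1+1+1+1+1 = 5.
Scaling by 6 multiplies the area by 6² = 36 (so the new area is 12150) and multiplies the boundary lattice-point count by 6, giving 30.
By Pick's theorem, the interior count of the dilated polygon is 12150 − 30/2 + 1 = 12136.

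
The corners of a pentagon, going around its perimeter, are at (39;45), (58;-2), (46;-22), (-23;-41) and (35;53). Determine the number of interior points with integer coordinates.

3265

By the shoelace formula, twice the signed area is |[39·(-2) − 58·45] + [58·(-22) − 46·(-2)] + [46·(-41) − (-23)·(-22)] + [(-23)·53 − 35·(-41)] + [35·45 − 39·53]| = 6540, so the area is 3270.
Summing gcd(|Δx|,|Δy|) over the edges gives the boundary count: gcd(19,47) + gcd(12,20) + gcd(69,19) + gcd(58,94) + gcd(4,8) = 1+4+1+2+4 = 12.
Pick's theorem gives I = A − B/2 + 1 = 3270 − 12/2 + 1 = 3265.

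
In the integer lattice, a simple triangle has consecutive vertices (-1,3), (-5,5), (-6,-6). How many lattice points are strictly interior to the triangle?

Using the shoelace formula, 2A = |((-1)·5 − (-5)·3) + ((-5)·(-6) − (-6)·5) + ((-6)·3 − (-1)·(-6))| = 46, so the area is 23.
Along each edge there are gcd(|Δx|,|Δy|)+1 lattice points, so counting each shared vertex once the boundary has gcd(4,2) + gcd(1,11) + gcd(5,9) = 2+1+1 = 4.
By Pick's theorem A = I + B/2 − 1, so I = 23 − 4/2 + 1 = 22.

22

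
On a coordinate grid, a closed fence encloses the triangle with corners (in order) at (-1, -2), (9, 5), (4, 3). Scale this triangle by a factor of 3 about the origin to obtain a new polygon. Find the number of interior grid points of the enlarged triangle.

Using the shoelace formula, 2A = |[(-1)·5 − 9·(-2)] + [9·3 − 4·5] + [4·(-2) − (-1)·3]| = 15, so the area is 7.5.
Summing gcd(|Δx|,|Δy|) over the edges gives the boundary count: gcd(10,7) + gcd(5,2) + gcd(5,5) = 1+1+5 = 7.
Scaling by 3 multiplies the area by 3² = 9 (so the new area is 135/2) and multiplies the boundary lattice-point count by 3, giving 21.
By Pick's theorem, the interior count of the dilated polygon is 135/2 − 21/2 + 1 = 58.

58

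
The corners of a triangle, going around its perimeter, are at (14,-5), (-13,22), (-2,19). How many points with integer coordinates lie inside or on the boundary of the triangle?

By the shoelace formula, twice the signed area is |[14·22 − (-13)·(-5)] + [(-13)·19 − (-2)·22] + [(-2)·(-5) − 14·19]| = 216, so the area is 108.
Along each edge there are gcd(|Δx|,|Δy|)+1 lattice points, so counting each shared vertex once the boundary has gcd(27,27) + gcd(11,3) + gcd(16,24) = 27+1+8 = 36.
Pick's theorem gives I = A − B/2 + 1 = 108 − 36/2 + 1 = 91, so the closed region contains I + B = 91 + 36 = 127 lattice points.

127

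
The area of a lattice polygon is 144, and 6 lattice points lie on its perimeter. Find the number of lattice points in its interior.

142

Pick's theorem A = I + B/2 − 1 rearranges to I = A − B/2 + 1 = 144 − 6/2 + 1 = 142.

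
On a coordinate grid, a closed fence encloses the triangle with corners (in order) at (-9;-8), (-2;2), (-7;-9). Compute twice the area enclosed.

By the shoelace formula, twice the signed area is |((-9)·2 − (-2)·(-8)) + ((-2)·(-9) − (-7)·2) + ((-7)·(-8) − (-9)·(-9))| = 27, so the area is 27/2.

27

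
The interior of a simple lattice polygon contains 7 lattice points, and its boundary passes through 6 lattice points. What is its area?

9

By Pick's theorem, A = I + B/2 − 1 = 7 + 6/2 − 1 = 9.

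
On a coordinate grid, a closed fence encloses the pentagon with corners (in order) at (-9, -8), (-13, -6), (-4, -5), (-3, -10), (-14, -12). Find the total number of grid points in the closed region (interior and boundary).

Using the shoelace formula, 2A = |[(-9)·(-6) − (-13)·(-8)] + [(-13)·(-5) − (-4)·(-6)] + [(-4)·(-10) − (-3)·(-5)] + [(-3)·(-12) − (-14)·(-10)] + [(-14)·(-8) − (-9)·(-12)]| = 84, so the area is 42.
The number of boundary lattice points is Σ gcd(|Δx|,|Δy|) = gcd(4,2) + gcd(9,1) + gcd(1,5) + gcd(11,2) + gcd(5,4) = 2+1+1+1+1 = 6.
Pick's theorem gives I = A − B/2 + 1 = 42 − 6/2 + 1 = 40, so the closed region contains I + B = 40 + 6 = 46 lattice points.

46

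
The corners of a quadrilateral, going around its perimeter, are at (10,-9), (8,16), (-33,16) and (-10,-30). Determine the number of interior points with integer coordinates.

1182

Using the shoelace formula, 2A = |[10·16 − 8·(-9)] + [8·16 − (-33)·16] + [(-33)·(-30) − (-10)·16] + [(-10)·(-9) − 10·(-30)]| = 2428, so the area is 1214.
Summing gcd(|Δx|,|Δy|) over the edges gives the boundary count: gcd(2,25) + gcd(41,0) + gcd(23,46) + gcd(20,21) = 1+41+23+1 = 66.
Pick's theorem gives I = A − B/2 + 1 = 1214 − 66/2 + 1 = 1182.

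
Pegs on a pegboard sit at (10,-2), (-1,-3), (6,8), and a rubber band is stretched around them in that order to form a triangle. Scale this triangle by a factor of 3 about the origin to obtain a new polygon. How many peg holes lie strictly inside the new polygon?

Using the shoelace formula, 2A = |(10·(-3) − (-1)·(-2)) + ((-1)·8 − 6·(-3)) + (6·(-2) − 10·8)| = 114, so the area is 57.
The number of boundary lattice points is Σ gcd(|Δx|,|Δy|) = gcd(11,1) + gcd(7,11) + gcd(4,10) = 1+1+2 = 4.
Scaling by 3 multiplies the area by 3² = 9 (so the new area is 513) and multiplies the boundary lattice-point count by 3, giving 12.
By Pick's theorem, the interior count of the dilated polygon is 513 − 12/2 + 1 = 508.

508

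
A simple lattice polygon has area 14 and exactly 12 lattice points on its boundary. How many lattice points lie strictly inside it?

9

From Pick's theorem, I = A − B/2 + 1 = 14 − 12/2 + 1 = 9.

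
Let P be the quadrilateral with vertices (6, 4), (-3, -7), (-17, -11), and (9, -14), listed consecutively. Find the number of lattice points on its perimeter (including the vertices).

7

Summing gcd(|Δx|,|Δy|) over the edges gives the boundary count: gcd(9,11) + gcd(14,4) + gcd(26,3) + gcd(3,18) = 1+2+1+3 = 7.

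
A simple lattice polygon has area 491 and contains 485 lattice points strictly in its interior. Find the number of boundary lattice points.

Pick's theorem gives A = I + B/2 − 1, so B = 2(A − I + 1) = 2(491 − 485 + 1) = 14.

14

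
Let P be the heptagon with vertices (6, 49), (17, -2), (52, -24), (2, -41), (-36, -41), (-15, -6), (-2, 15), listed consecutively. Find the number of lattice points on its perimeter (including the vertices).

51

Along each edge there are gcd(|Δx|,|Δy|)+1 lattice points, so counting each shared vertex once the boundary has gcd(11,51) + gcd(35,22) + gcd(50,17) + gcd(38,0) + gcd(21,35) + gcd(13,21) + gcd(8,34) = 1+1+1+38+7+1+2 = 51.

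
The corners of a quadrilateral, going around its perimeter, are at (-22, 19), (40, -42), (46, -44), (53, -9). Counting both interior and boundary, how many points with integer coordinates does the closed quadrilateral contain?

The shoelace formula gives twice the area as |((-22)·(-42) − 40·19) + (40·(-44) − 46·(-42)) + (46·(-9) − 53·(-44)) + (53·19 − (-22)·(-9))| = 3063, so the area is 3063/2.
Along each edge there are gcd(|Δx|,|Δy|)+1 lattice points, so counting each shared vertex once the boundary has gcd(62,61) + gcd(6,2) + gcd(7,35) + gcd(75,28) = 1+2+7+1 = 11.
Pick's theorem gives I = A − B/2 + 1 = 3063/2 − 11/2 + 1 = 1527, so the closed region contains I + B = 1527 + 11 = 1538 lattice points.

1538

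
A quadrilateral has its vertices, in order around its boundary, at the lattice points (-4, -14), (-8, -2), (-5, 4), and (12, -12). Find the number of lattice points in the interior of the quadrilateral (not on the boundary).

By the shoelace formula, twice the signed area is |((-4)·(-2) − (-8)·(-14)) + ((-8)·4 − (-5)·(-2)) + ((-5)·(-12) − 12·4) + (12·(-14) − (-4)·(-12))| = 350, so the area is 175.
Summing gcd(|Δx|,|Δy|) over the edges gives the boundary count: gcd(4,12) + gcd(3,6) + gcd(17,16) + gcd(16,2) = 4+3+1+2 = 10.
By Pick's theorem A = I + B/2 − 1, so I = 175 − 10/2 + 1 = 171.

171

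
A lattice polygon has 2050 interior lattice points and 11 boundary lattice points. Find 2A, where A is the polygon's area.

By Pick's theorem, A = I + B/2 − 1 = 2050 + 11/2 − 1 = 4109/2.
Hence 2A = 4109.

4109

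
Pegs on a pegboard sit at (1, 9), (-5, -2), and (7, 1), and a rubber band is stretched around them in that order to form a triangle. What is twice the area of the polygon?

By the shoelace formula, twice the signed area is |[1·(-2) − (-5)·9] + [(-5)·1 − 7·(-2)] + [7·9 − 1·1]| = 114, so the area is 57.

114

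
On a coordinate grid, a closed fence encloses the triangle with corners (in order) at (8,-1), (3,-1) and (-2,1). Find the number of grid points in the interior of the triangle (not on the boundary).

By the shoelace formula, twice the signed area is |[8·(-1) − 3·(-1)] + [3·1 − (-2)·(-1)] + [(-2)·(-1) − 8·1]| = 10, so the area is 5.
The number of boundary lattice points is Σ gcd(|Δx|,|Δy|) = gcd(5,0) + gcd(5,2) + gcd(10,2) = 5+1+2 = 8.
By Pick's theorem A = I + B/2 − 1, so I = 5 − 8/2 + 1 = 2.

2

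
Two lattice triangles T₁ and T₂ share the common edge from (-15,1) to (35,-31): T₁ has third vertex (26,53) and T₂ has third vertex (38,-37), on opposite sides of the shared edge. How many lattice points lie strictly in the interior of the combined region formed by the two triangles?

2055

The union is the simple quadrilateral with vertices (-15,1), (26,53), (35,-31), (38,-37) in order.
The shoelace formula gives twice the area as |((-15)·53 − 26·1) + (26·(-31) − 35·53) + (35·(-37) − 38·(-31)) + (38·1 − (-15)·(-37))| = 4116, so the area is 2058.
Summing gcd(|Δx|,|Δy|) over the edges gives the boundary count: gcd(41,52) + gcd(9,84) + gcd(3,6) + gcd(53,38) = 1+3+3+1 = 8.
By Pick's theorem I = A − B/2 + 1 = 2058 − 8/2 + 1 = 2055.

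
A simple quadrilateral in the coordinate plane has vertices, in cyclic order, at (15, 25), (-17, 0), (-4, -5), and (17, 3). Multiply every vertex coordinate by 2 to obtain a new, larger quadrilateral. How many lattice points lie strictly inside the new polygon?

The shoelace formula gives twice the area as |(15·0 − (-17)·25) + ((-17)·(-5) − (-4)·0) + ((-4)·3 − 17·(-5)) + (17·25 − 15·3)| = 963, so the area is 963/2.
Summing gcd(|Δx|,|Δy|) over the edges gives the boundary count: gcd(32,25) + gcd(13,5) + gcd(21,8) + gcd(2,22) = 1+1+1+2 = 5.
Scaling by 2 multiplies the area by 2² = 4 (so the new area is 1926) and multiplies the boundary lattice-point count by 2, giving 10.
By Pick's theorem, the interior count of the dilated polygon is 1926 − 10/2 + 1 = 1922.

1922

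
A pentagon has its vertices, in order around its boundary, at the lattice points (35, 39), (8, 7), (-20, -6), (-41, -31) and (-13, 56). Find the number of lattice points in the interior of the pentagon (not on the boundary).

2382

The shoelace formula gives twice the area as |[35·7 − 8·39] + [8·(-6) − (-20)·7] + [(-20)·(-31) − (-41)·(-6)] + [(-41)·56 − (-13)·(-31)] + [(-13)·39 − 35·56]| = 4767, so the area is 2383.5.
Along each edge there are gcd(|Δx|,|Δy|)+1 lattice points, so counting each shared vertex once the boundary has gcd(27,32) + gcd(28,13) + gcd(21,25) + gcd(28,87) + gcd(48,17) = 1+1+1+1+1 = 5.
Pick's theorem gives I = A − B/2 + 1 = 2383.5 − 5/2 + 1 = 2382.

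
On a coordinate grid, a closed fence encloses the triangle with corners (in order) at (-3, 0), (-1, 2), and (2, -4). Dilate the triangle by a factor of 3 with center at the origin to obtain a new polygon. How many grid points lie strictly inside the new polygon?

73

Using the shoelace formula, 2A = |[(-3)·2 − (-1)·0] + [(-1)·(-4) − 2·2] + [2·0 − (-3)·(-4)]| = 18, so the area is 9.
Summing gcd(|Δx|,|Δy|) over the edges gives the boundary count: gcd(2,2) + gcd(3,6) + gcd(5,4) = 2+3+1 = 6.
Scaling by 3 multiplies the area by 3² = 9 (so the new area is 81) and multiplies the boundary lattice-point count by 3, giving 18.
By Pick's theorem, the interior count of the dilated polygon is 81 − 18/2 + 1 = 73.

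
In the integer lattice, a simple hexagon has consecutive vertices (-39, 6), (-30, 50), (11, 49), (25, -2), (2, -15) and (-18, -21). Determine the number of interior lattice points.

3320

Using the shoelace formula, 2A = |[(-39)·50 − (-30)·6] + [(-30)·49 − 11·50] + [11·(-2) − 25·49] + [25·(-15) − 2·(-2)] + [2·(-21) − (-18)·(-15)] + [(-18)·6 − (-39)·(-21)]| = 6647, so the area is 6647/2.
The number of boundary lattice points is Σ gcd(|Δx|,|Δy|) = gcd(9,44) + gcd(41,1) + gcd(14,51) + gcd(23,13) + gcd(20,6) + gcd(21,27) = 1+1+1+1+2+3 = 9.
By Pick's theorem A = I + B/2 − 1, so I = 6647/2 − 9/2 + 1 = 3320.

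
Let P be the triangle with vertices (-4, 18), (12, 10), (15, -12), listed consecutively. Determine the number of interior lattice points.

160

By the shoelace formula, twice the signed area is |[(-4)·10 − 12·18] + [12·(-12) − 15·10] + [15·18 − (-4)·(-12)]| = 328, so the area is 164.
The number of boundary lattice points is Σ gcd(|Δx|,|Δy|) = gcd(16,8) + gcd(3,22) + gcd(19,30) = 8+1+1 = 10.
By Pick's theorem A = I + B/2 − 1, so I = 164 − 10/2 + 1 = 160.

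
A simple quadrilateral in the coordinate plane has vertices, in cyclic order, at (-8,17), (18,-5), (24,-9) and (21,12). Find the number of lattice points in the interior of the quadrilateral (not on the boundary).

308

Using the shoelace formula, 2A = |[(-8)·(-5) − 18·17] + [18·(-9) − 24·(-5)] + [24·12 − 21·(-9)] + [21·17 − (-8)·12]| = 622, so the area is 311.
The number of boundary lattice points is Σ gcd(|Δx|,|Δy|) = gcd(26,22) + gcd(6,4) + gcd(3,21) + gcd(29,5) = 2+2+3+1 = 8.
By Pick's theorem A = I + B/2 − 1, so I = 311 − 8/2 + 1 = 308.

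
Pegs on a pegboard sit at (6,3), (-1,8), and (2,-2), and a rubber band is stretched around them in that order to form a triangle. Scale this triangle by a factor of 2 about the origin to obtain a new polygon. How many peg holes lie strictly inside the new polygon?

Using the shoelace formula, 2A = |[6·8 − (-1)·3] + [(-1)·(-2) − 2·8] + [2·3 − 6·(-2)]| = 55, so the area is 27.5.
Along each edge there are gcd(|Δx|,|Δy|)+1 lattice points, so counting each shared vertex once the boundary has gcd(7,5) + gcd(3,10) + gcd(4,5) = 1+1+1 = 3.
Scaling by 2 multiplies the area by 2² = 4 (so the new area is 110) and multiplies the boundary lattice-point count by 2, giving 6.
By Pick's theorem, the interior count of the dilated polygon is 110 − 6/2 + 1 = 108.

108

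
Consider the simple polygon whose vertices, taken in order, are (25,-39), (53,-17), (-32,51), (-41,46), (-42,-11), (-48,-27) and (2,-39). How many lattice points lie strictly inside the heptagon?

5093

By the shoelace formula, twice the signed area is |(25·(-17) − 53·(-39)) + (53·51 − (-32)·(-17)) + ((-32)·46 − (-41)·51) + ((-41)·(-11) − (-42)·46) + ((-42)·(-27) − (-48)·(-11)) + ((-48)·(-39) − 2·(-27)) + (2·(-39) − 25·(-39))| = 10232, so the area is 5116.
Summing gcd(|Δx|,|Δy|) over the edges gives the boundary count: gcd(28,22) + gcd(85,68) + gcd(9,5) + gcd(1,57) + gcd(6,16) + gcd(50,12) + gcd(23,0) = 2+17+1+1+2+2+23 = 48.
By Pick's theorem A = I + B/2 − 1, so I = 5116 − 48/2 + 1 = 5093.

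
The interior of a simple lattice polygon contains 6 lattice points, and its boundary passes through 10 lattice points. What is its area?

10

By Pick's theorem, A = I + B/2 − 1 = 6 + 10/2 − 1 = 10.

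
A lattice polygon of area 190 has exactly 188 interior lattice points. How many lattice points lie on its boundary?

Pick's theorem gives A = I + B/2 − 1, so B = 2(A − I + 1) = 2(190 − 188 + 1) = 6.

6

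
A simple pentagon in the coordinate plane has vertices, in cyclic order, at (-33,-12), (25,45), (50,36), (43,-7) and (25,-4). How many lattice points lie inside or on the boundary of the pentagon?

By the shoelace formula, twice the signed area is |[(-33)·45 − 25·(-12)] + [25·36 − 50·45] + [50·(-7) − 43·36] + [43·(-4) − 25·(-7)] + [25·(-12) − (-33)·(-4)]| = 4862, so the area is 2431.
Summing gcd(|Δx|,|Δy|) over the edges gives the boundary count: gcd(58,57) + gcd(25,9) + gcd(7,43) + gcd(18,3) + gcd(58,8) = 1+1+1+3+2 = 8.
Pick's theorem gives I = A − B/2 + 1 = 2431 − 8/2 + 1 = 2428, so the closed region contains I + B = 2428 + 8 = 2436 lattice points.

2436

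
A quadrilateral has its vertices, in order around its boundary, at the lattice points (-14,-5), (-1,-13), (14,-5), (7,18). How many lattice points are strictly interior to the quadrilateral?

Using the shoelace formula, 2A = |((-14)·(-13) − (-1)·(-5)) + ((-1)·(-5) − 14·(-13)) + (14·18 − 7·(-5)) + (7·(-5) − (-14)·18)| = 868, so the area is 434.
Summing gcd(|Δx|,|Δy|) over the edges gives the boundary count: gcd(13,8) + gcd(15,8) + gcd(7,23) + gcd(21,23) = 1+1+1+1 = 4.
By Pick's theorem A = I + B/2 − 1, so I = 434 − 4/2 + 1 = 433.

433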